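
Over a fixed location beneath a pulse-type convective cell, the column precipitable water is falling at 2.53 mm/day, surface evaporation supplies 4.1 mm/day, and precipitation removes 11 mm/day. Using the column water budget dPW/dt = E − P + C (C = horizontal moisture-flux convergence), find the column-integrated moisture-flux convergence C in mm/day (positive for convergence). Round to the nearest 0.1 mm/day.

dPW/dt = -2.53 mm/day.
C = dPW/dt − E + P = (-2.53) − 4.1 + 11 = 4.4 mm/day.

C ≈ 4.4 mm/day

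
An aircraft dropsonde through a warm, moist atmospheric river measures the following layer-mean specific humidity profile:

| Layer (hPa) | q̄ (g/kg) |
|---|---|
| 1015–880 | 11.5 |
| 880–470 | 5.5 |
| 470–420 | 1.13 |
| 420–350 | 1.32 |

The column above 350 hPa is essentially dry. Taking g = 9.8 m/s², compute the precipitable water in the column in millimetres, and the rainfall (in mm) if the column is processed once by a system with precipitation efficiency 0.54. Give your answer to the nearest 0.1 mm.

PW ≈ 40.4 mm; rainfall ≈ 21.8 mm

Precipitable water is the column-integrated vapour mass per unit area: PW = (1/g) Σ q̄ Δp, with q in kg/kg and Δp in Pa (1 kg/m² of water = 1 mm).
Layer 1015–880 hPa: Δp = 135 hPa = 13500 Pa, q̄ = 0.0115 kg/kg → 0.0115 × 13500 / 9.8 = 15.84 mm
Layer 880–470 hPa: Δp = 410 hPa = 41000 Pa, q̄ = 0.0055 kg/kg → 0.0055 × 41000 / 9.8 = 23.01 mm
Layer 470–420 hPa: Δp = 50 hPa = 5000 Pa, q̄ = 0.00113 kg/kg → 0.00113 × 5000 / 9.8 = 0.58 mm
Layer 420–350 hPa: Δp = 70 hPa = 7000 Pa, q̄ = 0.00132 kg/kg → 0.00132 × 7000 / 9.8 = 0.94 mm
PW = 15.84 + 23.01 + 0.58 + 0.94 = 40.37 ≈ 40.4 mm.
Rainfall = ε × PW = 0.54 × 40.4 = 21.8 mm.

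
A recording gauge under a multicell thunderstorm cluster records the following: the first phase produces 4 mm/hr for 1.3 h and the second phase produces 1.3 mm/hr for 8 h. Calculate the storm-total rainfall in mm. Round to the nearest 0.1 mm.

Total = Σ Rᵢ Δtᵢ = 4 × 1.3 + 1.3 × 8
      = 5.2 + 10.4 = 15.6 mm.

total ≈ 15.6 mm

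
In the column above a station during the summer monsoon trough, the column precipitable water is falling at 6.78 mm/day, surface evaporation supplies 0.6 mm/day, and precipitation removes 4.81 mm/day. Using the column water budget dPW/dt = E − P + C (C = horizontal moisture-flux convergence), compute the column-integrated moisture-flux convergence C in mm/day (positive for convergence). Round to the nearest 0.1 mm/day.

C ≈ -2.6 mm/day

dPW/dt = -6.78 mm/day.
C = dPW/dt − E + P = (-6.78) − 0.6 + 4.81 = -2.6 mm/day.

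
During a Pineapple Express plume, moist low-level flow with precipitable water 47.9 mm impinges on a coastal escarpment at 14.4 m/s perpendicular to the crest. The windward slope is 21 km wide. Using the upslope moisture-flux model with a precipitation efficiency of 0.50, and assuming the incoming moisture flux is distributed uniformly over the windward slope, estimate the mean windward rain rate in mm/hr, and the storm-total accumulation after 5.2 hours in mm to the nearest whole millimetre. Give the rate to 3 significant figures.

R ≈ 59.1 mm/hr; total ≈ 307 mm

Incoming column moisture flux per unit ridge length: F = V × PW = 14.4 × 47.9 = 689.76 mm·m/s.
Spread over the 21 km slope with efficiency ε = 0.50: R = ε·F/W = 0.50 × 689.76 / 21000 m = 1.642e-02 mm/s.
R = 1.642e-02 × 3600 = 59.1 mm/hr.
Over 5.2 h: total = 59.1 × 5.2 = 307.32 ≈ 307 mm.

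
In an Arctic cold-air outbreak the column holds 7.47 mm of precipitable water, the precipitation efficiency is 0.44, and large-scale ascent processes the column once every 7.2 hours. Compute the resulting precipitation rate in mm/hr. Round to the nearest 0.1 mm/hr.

R ≈ 0.5 mm/hr

Each overturning extracts ε × PW = 0.44 × 7.47 = 3.2868 mm.
Rate = ε·PW / τ = 3.2868 / 7.2 h = 0.5 mm/hr.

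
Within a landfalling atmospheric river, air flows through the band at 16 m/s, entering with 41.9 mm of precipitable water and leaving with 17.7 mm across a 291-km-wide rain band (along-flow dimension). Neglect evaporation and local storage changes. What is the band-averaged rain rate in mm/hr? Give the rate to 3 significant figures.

R ≈ 4.79 mm/hr

Column moisture flux per unit crosswind length is F = V × PW.
Inflow: F_in = 16 × 41.9 = 670.4 mm·m/s
Outflow: F_out = 16 × 17.7 = 283.2 mm·m/s
Steady-state rate R = (F_in − F_out)/L = (670.4 − 283.2) / 291000 m = 1.331e-03 mm/s.
R = 1.331e-03 × 3600 = 4.79 mm/hr.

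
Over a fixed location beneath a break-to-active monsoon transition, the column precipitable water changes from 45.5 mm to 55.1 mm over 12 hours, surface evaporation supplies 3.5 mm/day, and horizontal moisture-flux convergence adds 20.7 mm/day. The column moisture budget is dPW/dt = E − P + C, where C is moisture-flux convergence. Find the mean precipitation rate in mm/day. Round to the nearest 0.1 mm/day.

dPW/dt = (55.1 − 45.5) mm / (12/24 day) = +19.200 mm/day.
P = E + C − dPW/dt = 3.5 + (20.7) − (+19.200) = 5.0 mm/day.

P ≈ 5.0 mm/day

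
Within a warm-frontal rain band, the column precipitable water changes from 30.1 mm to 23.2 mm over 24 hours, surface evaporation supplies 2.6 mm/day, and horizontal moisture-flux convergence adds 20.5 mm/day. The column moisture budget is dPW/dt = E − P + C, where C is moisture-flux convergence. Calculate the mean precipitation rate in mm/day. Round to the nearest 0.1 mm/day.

dPW/dt = (23.2 − 30.1) mm / (24/24 day) = -6.900 mm/day.
P = E + C − dPW/dt = 2.6 + (20.5) − (-6.900) = 30.0 mm/day.

P ≈ 30.0 mm/day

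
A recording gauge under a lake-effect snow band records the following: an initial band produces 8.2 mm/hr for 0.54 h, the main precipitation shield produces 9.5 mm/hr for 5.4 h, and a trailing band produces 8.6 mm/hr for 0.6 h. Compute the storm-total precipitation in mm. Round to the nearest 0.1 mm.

Total = Σ Rᵢ Δtᵢ = 8.2 × 0.54 + 9.5 × 5.4 + 8.6 × 0.6
      = 4.428 + 51.3 + 5.16 = 60.9 mm.

total ≈ 60.9 mm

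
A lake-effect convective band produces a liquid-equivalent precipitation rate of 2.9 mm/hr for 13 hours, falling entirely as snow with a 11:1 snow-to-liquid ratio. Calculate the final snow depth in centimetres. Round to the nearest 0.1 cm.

snow depth ≈ 41.5 cm

Liquid-equivalent depth = 2.9 × 13 = 37.7 mm.
Snow depth = 37.7 mm × 11 = 414.7 mm = 41.5 cm.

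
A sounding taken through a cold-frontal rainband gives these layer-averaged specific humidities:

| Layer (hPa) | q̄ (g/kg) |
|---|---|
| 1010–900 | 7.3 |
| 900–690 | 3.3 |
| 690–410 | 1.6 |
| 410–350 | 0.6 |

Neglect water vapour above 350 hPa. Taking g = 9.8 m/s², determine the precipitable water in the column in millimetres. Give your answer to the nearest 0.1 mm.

PW ≈ 20.2 mm

Precipitable water is the column-integrated vapour mass per unit area: PW = (1/g) Σ q̄ Δp, with q in kg/kg and Δp in Pa (1 kg/m² of water = 1 mm).
Layer 1010–900 hPa: Δp = 110 hPa = 11000 Pa, q̄ = 0.0073 kg/kg → 0.0073 × 11000 / 9.8 = 8.19 mm
Layer 900–690 hPa: Δp = 210 hPa = 21000 Pa, q̄ = 0.0033 kg/kg → 0.0033 × 21000 / 9.8 = 7.07 mm
Layer 690–410 hPa: Δp = 280 hPa = 28000 Pa, q̄ = 0.0016 kg/kg → 0.0016 × 28000 / 9.8 = 4.57 mm
Layer 410–350 hPa: Δp = 60 hPa = 6000 Pa, q̄ = 0.0006 kg/kg → 0.0006 × 6000 / 9.8 = 0.37 mm
PW = 8.19 + 7.07 + 4.57 + 0.37 = 20.20 ≈ 20.2 mm.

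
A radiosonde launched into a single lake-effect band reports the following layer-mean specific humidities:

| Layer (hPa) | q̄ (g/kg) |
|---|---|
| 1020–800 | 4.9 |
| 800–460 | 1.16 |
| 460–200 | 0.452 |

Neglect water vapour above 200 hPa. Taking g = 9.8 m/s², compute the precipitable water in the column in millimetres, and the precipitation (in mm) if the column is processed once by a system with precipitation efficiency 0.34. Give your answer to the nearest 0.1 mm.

Precipitable water is the column-integrated vapour mass per unit area: PW = (1/g) Σ q̄ Δp, with q in kg/kg and Δp in Pa (1 kg/m² of water = 1 mm).
Layer 1020–800 hPa: Δp = 220 hPa = 22000 Pa, q̄ = 0.0049 kg/kg → 0.0049 × 22000 / 9.8 = 11.00 mm
Layer 800–460 hPa: Δp = 340 hPa = 34000 Pa, q̄ = 0.00116 kg/kg → 0.00116 × 34000 / 9.8 = 4.02 mm
Layer 460–200 hPa: Δp = 260 hPa = 26000 Pa, q̄ = 0.000452 kg/kg → 0.000452 × 26000 / 9.8 = 1.20 mm
PW = 11.00 + 4.02 + 1.20 = 16.22 ≈ 16.2 mm.
Precipitation = ε × PW = 0.34 × 16.2 = 5.5 mm.

PW ≈ 16.2 mm; precipitation ≈ 5.5 mm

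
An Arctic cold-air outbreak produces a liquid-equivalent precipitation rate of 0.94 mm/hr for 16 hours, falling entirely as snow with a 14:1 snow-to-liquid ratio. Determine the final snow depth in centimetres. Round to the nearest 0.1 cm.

snow depth ≈ 21.1 cm

Liquid-equivalent depth = 0.94 × 16 = 15.04 mm.
Snow depth = 15.04 mm × 14 = 210.56 mm = 21.1 cm.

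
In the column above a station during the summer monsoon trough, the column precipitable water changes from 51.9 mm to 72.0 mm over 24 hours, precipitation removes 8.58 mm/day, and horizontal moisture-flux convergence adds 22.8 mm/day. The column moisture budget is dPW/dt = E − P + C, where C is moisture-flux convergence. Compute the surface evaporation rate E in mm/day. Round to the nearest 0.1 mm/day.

dPW/dt = (72.0 − 51.9) mm / (24/24 day) = +20.100 mm/day.
E = dPW/dt + P − C = (+20.100) + 8.58 − (22.8) = 5.9 mm/day.

E ≈ 5.9 mm/day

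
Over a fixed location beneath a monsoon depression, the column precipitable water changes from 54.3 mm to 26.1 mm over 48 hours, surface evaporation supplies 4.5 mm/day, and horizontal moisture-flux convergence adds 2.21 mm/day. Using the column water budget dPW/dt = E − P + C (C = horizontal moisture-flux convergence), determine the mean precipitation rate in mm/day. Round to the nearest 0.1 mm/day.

dPW/dt = (26.1 − 54.3) mm / (48/24 day) = -14.100 mm/day.
P = E + C − dPW/dt = 4.5 + (2.21) − (-14.100) = 20.8 mm/day.

P ≈ 20.8 mm/day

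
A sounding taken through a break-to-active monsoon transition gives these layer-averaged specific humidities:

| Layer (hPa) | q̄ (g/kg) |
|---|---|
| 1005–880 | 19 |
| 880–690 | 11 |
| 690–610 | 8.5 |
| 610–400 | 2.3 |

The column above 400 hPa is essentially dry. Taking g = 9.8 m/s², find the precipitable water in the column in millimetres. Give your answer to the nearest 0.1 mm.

Precipitable water is the column-integrated vapour mass per unit area: PW = (1/g) Σ q̄ Δp, with q in kg/kg and Δp in Pa (1 kg/m² of water = 1 mm).
Layer 1005–880 hPa: Δp = 125 hPa = 12500 Pa, q̄ = 0.019 kg/kg → 0.019 × 12500 / 9.8 = 24.23 mm
Layer 880–690 hPa: Δp = 190 hPa = 19000 Pa, q̄ = 0.011 kg/kg → 0.011 × 19000 / 9.8 = 21.33 mm
Layer 690–610 hPa: Δp = 80 hPa = 8000 Pa, q̄ = 0.0085 kg/kg → 0.0085 × 8000 / 9.8 = 6.94 mm
Layer 610–400 hPa: Δp = 210 hPa = 21000 Pa, q̄ = 0.0023 kg/kg → 0.0023 × 21000 / 9.8 = 4.93 mm
PW = 24.23 + 21.33 + 6.94 + 4.93 = 57.43 ≈ 57.4 mm.

PW ≈ 57.4 mm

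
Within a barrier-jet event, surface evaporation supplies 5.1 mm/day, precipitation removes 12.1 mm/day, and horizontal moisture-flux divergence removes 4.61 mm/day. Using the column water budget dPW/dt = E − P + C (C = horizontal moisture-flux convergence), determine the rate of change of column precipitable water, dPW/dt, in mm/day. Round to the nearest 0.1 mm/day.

dPW/dt ≈ -11.6 mm/day

dPW/dt = E − P + C = 5.1 − 12.1 + (-4.61) = -11.6 mm/day.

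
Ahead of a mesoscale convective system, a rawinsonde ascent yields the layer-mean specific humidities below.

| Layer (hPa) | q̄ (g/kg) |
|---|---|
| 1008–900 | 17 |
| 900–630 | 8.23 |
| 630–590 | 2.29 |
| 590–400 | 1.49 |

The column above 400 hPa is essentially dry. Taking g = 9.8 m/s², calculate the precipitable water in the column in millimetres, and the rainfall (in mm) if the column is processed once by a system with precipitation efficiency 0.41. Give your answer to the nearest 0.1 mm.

Precipitable water is the column-integrated vapour mass per unit area: PW = (1/g) Σ q̄ Δp, with q in kg/kg and Δp in Pa (1 kg/m² of water = 1 mm).
Layer 1008–900 hPa: Δp = 108 hPa = 10800 Pa, q̄ = 0.017 kg/kg → 0.017 × 10800 / 9.8 = 18.73 mm
Layer 900–630 hPa: Δp = 270 hPa = 27000 Pa, q̄ = 0.00823 kg/kg → 0.00823 × 27000 / 9.8 = 22.67 mm
Layer 630–590 hPa: Δp = 40 hPa = 4000 Pa, q̄ = 0.00229 kg/kg → 0.00229 × 4000 / 9.8 = 0.93 mm
Layer 590–400 hPa: Δp = 190 hPa = 19000 Pa, q̄ = 0.00149 kg/kg → 0.00149 × 19000 / 9.8 = 2.89 mm
PW = 18.73 + 22.67 + 0.93 + 2.89 = 45.22 ≈ 45.2 mm.
Rainfall = ε × PW = 0.41 × 45.2 = 18.5 mm.

PW ≈ 45.2 mm; rainfall ≈ 18.5 mm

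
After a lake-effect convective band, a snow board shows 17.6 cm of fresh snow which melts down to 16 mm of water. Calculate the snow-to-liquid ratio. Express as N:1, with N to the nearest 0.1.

Ratio = snow depth / SWE = 176 mm / 16 mm = 11.0, i.e. 11.0:1.

ratio ≈ 11.0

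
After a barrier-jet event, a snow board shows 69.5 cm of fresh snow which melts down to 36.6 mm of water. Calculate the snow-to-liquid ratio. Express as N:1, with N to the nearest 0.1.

ratio ≈ 19.0

Ratio = snow depth / SWE = 695 mm / 36.6 mm = 19.0, i.e. 19.0:1.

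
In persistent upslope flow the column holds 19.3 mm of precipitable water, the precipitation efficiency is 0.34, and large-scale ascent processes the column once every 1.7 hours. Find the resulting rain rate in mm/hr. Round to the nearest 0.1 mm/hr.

R ≈ 3.9 mm/hr

Each overturning extracts ε × PW = 0.34 × 19.3 = 6.562 mm.
Rate = ε·PW / τ = 6.562 / 1.7 h = 3.9 mm/hr.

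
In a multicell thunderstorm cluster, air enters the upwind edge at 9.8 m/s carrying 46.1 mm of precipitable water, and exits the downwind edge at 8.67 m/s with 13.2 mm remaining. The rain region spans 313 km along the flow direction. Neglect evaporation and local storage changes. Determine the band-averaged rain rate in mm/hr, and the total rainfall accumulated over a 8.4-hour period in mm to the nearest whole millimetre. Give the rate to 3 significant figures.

Column moisture flux per unit crosswind length is F = V × PW.
Inflow: F_in = 9.8 × 46.1 = 451.78 mm·m/s
Outflow: F_out = 8.67 × 13.2 = 114.444 mm·m/s
Steady-state rate R = (F_in − F_out)/L = (451.78 − 114.444) / 313000 m = 1.078e-03 mm/s.
R = 1.078e-03 × 3600 = 3.88 mm/hr.
Over 8.4 h: total = 3.88 × 8.4 = 32.592 ≈ 33 mm.

R ≈ 3.88 mm/hr; total ≈ 33 mm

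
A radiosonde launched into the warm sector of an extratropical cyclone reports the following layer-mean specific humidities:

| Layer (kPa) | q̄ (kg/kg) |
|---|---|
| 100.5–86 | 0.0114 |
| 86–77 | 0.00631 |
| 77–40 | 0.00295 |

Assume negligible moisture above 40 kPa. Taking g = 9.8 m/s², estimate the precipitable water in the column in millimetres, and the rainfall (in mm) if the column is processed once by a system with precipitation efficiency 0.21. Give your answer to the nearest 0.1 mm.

PW ≈ 33.8 mm; rainfall ≈ 7.1 mm

Precipitable water is the column-integrated vapour mass per unit area: PW = (1/g) Σ q̄ Δp, with q in kg/kg and Δp in Pa (1 kg/m² of water = 1 mm).
Layer 100.5–86 kPa: Δp = 145 hPa = 14500 Pa, q̄ = 0.0114 kg/kg → 0.0114 × 14500 / 9.8 = 16.87 mm
Layer 86–77 kPa: Δp = 90 hPa = 9000 Pa, q̄ = 0.00631 kg/kg → 0.00631 × 9000 / 9.8 = 5.79 mm
Layer 77–40 kPa: Δp = 370 hPa = 37000 Pa, q̄ = 0.00295 kg/kg → 0.00295 × 37000 / 9.8 = 11.14 mm
PW = 16.87 + 5.79 + 11.14 = 33.80 ≈ 33.8 mm.
Rainfall = ε × PW = 0.21 × 33.8 = 7.1 mm.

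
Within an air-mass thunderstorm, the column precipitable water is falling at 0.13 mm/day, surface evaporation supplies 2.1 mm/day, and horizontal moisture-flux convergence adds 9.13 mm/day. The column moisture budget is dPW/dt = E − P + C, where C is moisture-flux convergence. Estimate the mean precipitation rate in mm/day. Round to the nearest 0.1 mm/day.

P ≈ 11.4 mm/day

dPW/dt = -0.13 mm/day.
P = E + C − dPW/dt = 2.1 + (9.13) − (-0.13) = 11.4 mm/day.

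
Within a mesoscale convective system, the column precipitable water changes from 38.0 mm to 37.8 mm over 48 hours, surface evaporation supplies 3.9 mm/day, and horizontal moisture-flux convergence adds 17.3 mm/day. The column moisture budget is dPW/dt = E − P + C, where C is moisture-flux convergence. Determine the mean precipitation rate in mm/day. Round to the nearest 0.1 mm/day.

dPW/dt = (37.8 − 38.0) mm / (48/24 day) = -0.100 mm/day.
P = E + C − dPW/dt = 3.9 + (17.3) − (-0.100) = 21.3 mm/day.

P ≈ 21.3 mm/day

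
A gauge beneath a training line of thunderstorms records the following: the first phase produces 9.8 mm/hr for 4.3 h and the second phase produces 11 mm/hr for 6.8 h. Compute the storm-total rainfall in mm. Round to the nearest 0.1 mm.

Total = Σ Rᵢ Δtᵢ = 9.8 × 4.3 + 11 × 6.8
      = 42.14 + 74.8 = 116.9 mm.

total ≈ 116.9 mm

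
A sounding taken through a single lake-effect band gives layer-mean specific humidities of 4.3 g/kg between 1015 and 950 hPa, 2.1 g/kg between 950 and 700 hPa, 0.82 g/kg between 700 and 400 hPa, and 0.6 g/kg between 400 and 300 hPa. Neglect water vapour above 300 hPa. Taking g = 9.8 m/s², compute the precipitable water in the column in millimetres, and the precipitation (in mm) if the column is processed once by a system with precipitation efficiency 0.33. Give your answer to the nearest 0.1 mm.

PW ≈ 11.3 mm; precipitation ≈ 3.7 mm

Precipitable water is the column-integrated vapour mass per unit area: PW = (1/g) Σ q̄ Δp, with q in kg/kg and Δp in Pa (1 kg/m² of water = 1 mm).
Layer 1015–950 hPa: Δp = 65 hPa = 6500 Pa, q̄ = 0.0043 kg/kg → 0.0043 × 6500 / 9.8 = 2.85 mm
Layer 950–700 hPa: Δp = 250 hPa = 25000 Pa, q̄ = 0.0021 kg/kg → 0.0021 × 25000 / 9.8 = 5.36 mm
Layer 700–400 hPa: Δp = 300 hPa = 30000 Pa, q̄ = 0.00082 kg/kg → 0.00082 × 30000 / 9.8 = 2.51 mm
Layer 400–300 hPa: Δp = 100 hPa = 10000 Pa, q̄ = 0.0006 kg/kg → 0.0006 × 10000 / 9.8 = 0.61 mm
PW = 2.85 + 5.36 + 2.51 + 0.61 = 11.33 ≈ 11.3 mm.
Precipitation = ε × PW = 0.33 × 11.3 = 3.7 mm.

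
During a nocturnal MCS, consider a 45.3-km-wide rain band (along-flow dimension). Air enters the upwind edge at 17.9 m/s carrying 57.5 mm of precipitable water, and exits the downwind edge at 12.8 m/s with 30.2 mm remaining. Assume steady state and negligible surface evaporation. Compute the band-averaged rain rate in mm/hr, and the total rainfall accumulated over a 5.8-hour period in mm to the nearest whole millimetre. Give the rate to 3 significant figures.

R ≈ 51.1 mm/hr; total ≈ 296 mm

Column moisture flux per unit crosswind length is F = V × PW.
Inflow: F_in = 17.9 × 57.5 = 1029.25 mm·m/s
Outflow: F_out = 12.8 × 30.2 = 386.56 mm·m/s
Steady-state rate R = (F_in − F_out)/L = (1029.25 − 386.56) / 45300 m = 1.419e-02 mm/s.
R = 1.419e-02 × 3600 = 51.1 mm/hr.
Over 5.8 h: total = 51.1 × 5.8 = 296.38 ≈ 296 mm.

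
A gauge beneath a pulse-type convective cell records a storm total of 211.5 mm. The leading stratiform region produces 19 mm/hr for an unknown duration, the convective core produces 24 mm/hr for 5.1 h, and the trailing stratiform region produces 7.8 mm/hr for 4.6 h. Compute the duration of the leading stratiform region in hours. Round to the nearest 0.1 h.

duration ≈ 2.8 h

Known phases: 24 × 5.1 + 7.8 × 4.6 = 122.4 + 35.88 = 158.28 mm.
Remaining depth = 211.5 − 158.28 = 53.22 mm.
Duration = 53.22 / 19 = 2.8 h.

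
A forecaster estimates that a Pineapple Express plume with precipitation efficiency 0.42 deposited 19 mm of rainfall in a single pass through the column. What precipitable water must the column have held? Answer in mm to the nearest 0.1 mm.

PW ≈ 45.2 mm

PW = rainfall / ε = 19 / 0.42 = 45.2 mm.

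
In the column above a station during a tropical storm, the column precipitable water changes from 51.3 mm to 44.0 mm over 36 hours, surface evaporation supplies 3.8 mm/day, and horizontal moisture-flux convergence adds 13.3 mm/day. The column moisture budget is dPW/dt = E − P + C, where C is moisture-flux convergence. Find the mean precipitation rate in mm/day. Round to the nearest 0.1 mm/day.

dPW/dt = (44.0 − 51.3) mm / (36/24 day) = -4.867 mm/day.
P = E + C − dPW/dt = 3.8 + (13.3) − (-4.867) = 22.0 mm/day.

P ≈ 22.0 mm/day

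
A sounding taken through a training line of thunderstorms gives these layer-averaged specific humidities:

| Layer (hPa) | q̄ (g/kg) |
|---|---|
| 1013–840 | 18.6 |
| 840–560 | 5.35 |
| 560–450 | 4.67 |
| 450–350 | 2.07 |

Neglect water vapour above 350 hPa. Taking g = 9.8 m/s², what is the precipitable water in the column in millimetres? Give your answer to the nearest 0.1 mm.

Precipitable water is the column-integrated vapour mass per unit area: PW = (1/g) Σ q̄ Δp, with q in kg/kg and Δp in Pa (1 kg/m² of water = 1 mm).
Layer 1013–840 hPa: Δp = 173 hPa = 17300 Pa, q̄ = 0.0186 kg/kg → 0.0186 × 17300 / 9.8 = 32.83 mm
Layer 840–560 hPa: Δp = 280 hPa = 28000 Pa, q̄ = 0.00535 kg/kg → 0.00535 × 28000 / 9.8 = 15.29 mm
Layer 560–450 hPa: Δp = 110 hPa = 11000 Pa, q̄ = 0.00467 kg/kg → 0.00467 × 11000 / 9.8 = 5.24 mm
Layer 450–350 hPa: Δp = 100 hPa = 10000 Pa, q̄ = 0.00207 kg/kg → 0.00207 × 10000 / 9.8 = 2.11 mm
PW = 32.83 + 15.29 + 5.24 + 2.11 = 55.47 ≈ 55.5 mm.

PW ≈ 55.5 mm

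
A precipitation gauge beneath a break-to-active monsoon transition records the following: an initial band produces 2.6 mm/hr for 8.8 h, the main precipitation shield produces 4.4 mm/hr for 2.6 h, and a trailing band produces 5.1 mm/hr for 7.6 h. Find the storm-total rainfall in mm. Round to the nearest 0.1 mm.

Total = Σ Rᵢ Δtᵢ = 2.6 × 8.8 + 4.4 × 2.6 + 5.1 × 7.6
      = 22.88 + 11.44 + 38.76 = 73.1 mm.

total ≈ 73.1 mm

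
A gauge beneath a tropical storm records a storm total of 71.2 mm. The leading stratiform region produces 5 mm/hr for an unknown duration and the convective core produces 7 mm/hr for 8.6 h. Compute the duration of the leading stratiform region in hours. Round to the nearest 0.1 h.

duration ≈ 2.2 h

Known phases: 7 × 8.6 = 60.2 mm.
Remaining depth = 71.2 − 60.2 = 11 mm.
Duration = 11 / 5 = 2.2 h.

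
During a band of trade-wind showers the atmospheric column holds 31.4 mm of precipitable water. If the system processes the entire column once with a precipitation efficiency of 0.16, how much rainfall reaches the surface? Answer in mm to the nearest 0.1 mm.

Rainfall = ε × PW = 0.16 × 31.4 = 5.0 mm.

rainfall ≈ 5.0 mm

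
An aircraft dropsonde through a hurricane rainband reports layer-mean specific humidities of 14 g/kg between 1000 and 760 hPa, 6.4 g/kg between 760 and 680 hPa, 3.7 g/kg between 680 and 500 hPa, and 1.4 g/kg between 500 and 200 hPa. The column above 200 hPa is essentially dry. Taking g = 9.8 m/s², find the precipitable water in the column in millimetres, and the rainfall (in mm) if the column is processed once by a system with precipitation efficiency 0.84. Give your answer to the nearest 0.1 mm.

PW ≈ 50.6 mm; rainfall ≈ 42.5 mm

Precipitable water is the column-integrated vapour mass per unit area: PW = (1/g) Σ q̄ Δp, with q in kg/kg and Δp in Pa (1 kg/m² of water = 1 mm).
Layer 1000–760 hPa: Δp = 240 hPa = 24000 Pa, q̄ = 0.014 kg/kg → 0.014 × 24000 / 9.8 = 34.29 mm
Layer 760–680 hPa: Δp = 80 hPa = 8000 Pa, q̄ = 0.0064 kg/kg → 0.0064 × 8000 / 9.8 = 5.22 mm
Layer 680–500 hPa: Δp = 180 hPa = 18000 Pa, q̄ = 0.0037 kg/kg → 0.0037 × 18000 / 9.8 = 6.80 mm
Layer 500–200 hPa: Δp = 300 hPa = 30000 Pa, q̄ = 0.0014 kg/kg → 0.0014 × 30000 / 9.8 = 4.29 mm
PW = 34.29 + 5.22 + 6.80 + 4.29 = 50.60 ≈ 50.6 mm.
Rainfall = ε × PW = 0.84 × 50.6 = 42.5 mm.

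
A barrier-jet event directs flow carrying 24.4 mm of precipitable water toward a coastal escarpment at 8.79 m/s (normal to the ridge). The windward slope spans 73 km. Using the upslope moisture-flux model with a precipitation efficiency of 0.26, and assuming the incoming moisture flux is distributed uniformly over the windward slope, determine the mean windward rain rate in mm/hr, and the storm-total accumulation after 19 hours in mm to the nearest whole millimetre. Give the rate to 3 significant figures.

Incoming column moisture flux per unit ridge length: F = V × PW = 8.79 × 24.4 = 214.476 mm·m/s.
Spread over the 73 km slope with efficiency ε = 0.26: R = ε·F/W = 0.26 × 214.476 / 73000 m = 7.639e-04 mm/s.
R = 7.639e-04 × 3600 = 2.75 mm/hr.
Over 19 h: total = 2.75 × 19 = 52.25 ≈ 52 mm.

R ≈ 2.75 mm/hr; total ≈ 52 mm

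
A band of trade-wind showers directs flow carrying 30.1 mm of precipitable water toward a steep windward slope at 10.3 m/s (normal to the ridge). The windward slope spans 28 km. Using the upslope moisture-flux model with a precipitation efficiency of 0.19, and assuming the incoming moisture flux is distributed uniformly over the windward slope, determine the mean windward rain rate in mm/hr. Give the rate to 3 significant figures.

Incoming column moisture flux per unit ridge length: F = V × PW = 10.3 × 30.1 = 310.03 mm·m/s.
Spread over the 28 km slope with efficiency ε = 0.19: R = ε·F/W = 0.19 × 310.03 / 28000 m = 2.104e-03 mm/s.
R = 2.104e-03 × 3600 = 7.57 mm/hr.

R ≈ 7.57 mm/hr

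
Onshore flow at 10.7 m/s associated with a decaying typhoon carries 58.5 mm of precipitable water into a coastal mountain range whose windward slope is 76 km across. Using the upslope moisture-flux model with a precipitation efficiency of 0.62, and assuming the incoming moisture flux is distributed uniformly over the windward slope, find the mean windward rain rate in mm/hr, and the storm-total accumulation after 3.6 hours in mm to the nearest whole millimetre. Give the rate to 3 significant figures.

Incoming column moisture flux per unit ridge length: F = V × PW = 10.7 × 58.5 = 625.95 mm·m/s.
Spread over the 76 km slope with efficiency ε = 0.62: R = ε·F/W = 0.62 × 625.95 / 76000 m = 5.106e-03 mm/s.
R = 5.106e-03 × 3600 = 18.4 mm/hr.
Over 3.6 h: total = 18.4 × 3.6 = 66.24 ≈ 66 mm.

R ≈ 18.4 mm/hr; total ≈ 66 mm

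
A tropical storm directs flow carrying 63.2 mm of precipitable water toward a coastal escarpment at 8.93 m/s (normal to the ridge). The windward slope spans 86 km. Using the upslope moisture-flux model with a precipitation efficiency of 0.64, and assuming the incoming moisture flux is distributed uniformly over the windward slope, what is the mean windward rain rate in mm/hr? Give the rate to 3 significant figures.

R ≈ 15.1 mm/hr

Incoming column moisture flux per unit ridge length: F = V × PW = 8.93 × 63.2 = 564.376 mm·m/s.
Spread over the 86 km slope with efficiency ε = 0.64: R = ε·F/W = 0.64 × 564.376 / 86000 m = 4.200e-03 mm/s.
R = 4.200e-03 × 3600 = 15.1 mm/hr.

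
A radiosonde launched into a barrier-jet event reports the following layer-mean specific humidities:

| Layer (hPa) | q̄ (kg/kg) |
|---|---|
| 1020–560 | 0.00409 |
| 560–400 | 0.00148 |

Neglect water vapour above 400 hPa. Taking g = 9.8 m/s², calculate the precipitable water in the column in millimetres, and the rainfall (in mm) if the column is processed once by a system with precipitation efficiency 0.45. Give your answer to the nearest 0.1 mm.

Precipitable water is the column-integrated vapour mass per unit area: PW = (1/g) Σ q̄ Δp, with q in kg/kg and Δp in Pa (1 kg/m² of water = 1 mm).
Layer 1020–560 hPa: Δp = 460 hPa = 46000 Pa, q̄ = 0.00409 kg/kg → 0.00409 × 46000 / 9.8 = 19.20 mm
Layer 560–400 hPa: Δp = 160 hPa = 16000 Pa, q̄ = 0.00148 kg/kg → 0.00148 × 16000 / 9.8 = 2.42 mm
PW = 19.20 + 2.42 = 21.62 ≈ 21.6 mm.
Rainfall = ε × PW = 0.45 × 21.6 = 9.7 mm.

PW ≈ 21.6 mm; rainfall ≈ 9.7 mm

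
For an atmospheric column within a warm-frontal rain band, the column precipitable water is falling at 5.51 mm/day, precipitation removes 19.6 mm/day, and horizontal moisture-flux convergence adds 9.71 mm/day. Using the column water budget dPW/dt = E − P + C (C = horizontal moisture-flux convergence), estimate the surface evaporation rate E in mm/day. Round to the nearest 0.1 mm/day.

dPW/dt = -5.51 mm/day.
E = dPW/dt + P − C = (-5.51) + 19.6 − (9.71) = 4.4 mm/day.

E ≈ 4.4 mm/day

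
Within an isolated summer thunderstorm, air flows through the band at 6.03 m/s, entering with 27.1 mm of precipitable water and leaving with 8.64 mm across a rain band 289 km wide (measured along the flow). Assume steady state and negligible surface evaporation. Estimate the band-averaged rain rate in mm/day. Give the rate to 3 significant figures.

R ≈ 33.3 mm/day

Column moisture flux per unit crosswind length is F = V × PW.
Inflow: F_in = 6.03 × 27.1 = 163.413 mm·m/s
Outflow: F_out = 6.03 × 8.64 = 52.0992 mm·m/s
Steady-state rate R = (F_in − F_out)/L = (163.413 − 52.0992) / 289000 m = 3.852e-04 mm/s.
R = 3.852e-04 × 3600 × 24 = 33.3 mm/day.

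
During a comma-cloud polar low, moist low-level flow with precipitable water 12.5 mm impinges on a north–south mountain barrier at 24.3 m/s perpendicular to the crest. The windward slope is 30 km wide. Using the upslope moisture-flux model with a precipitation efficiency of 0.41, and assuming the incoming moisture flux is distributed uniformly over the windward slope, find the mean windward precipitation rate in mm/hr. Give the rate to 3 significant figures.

R ≈ 14.9 mm/hr

Incoming column moisture flux per unit ridge length: F = V × PW = 24.3 × 12.5 = 303.75 mm·m/s.
Spread over the 30 km slope with efficiency ε = 0.41: R = ε·F/W = 0.41 × 303.75 / 30000 m = 4.151e-03 mm/s.
R = 4.151e-03 × 3600 = 14.9 mm/hr.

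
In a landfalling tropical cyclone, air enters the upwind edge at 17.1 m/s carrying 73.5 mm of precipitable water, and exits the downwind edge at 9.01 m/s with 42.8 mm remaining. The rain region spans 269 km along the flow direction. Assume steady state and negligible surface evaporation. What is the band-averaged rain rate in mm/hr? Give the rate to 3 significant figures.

R ≈ 11.7 mm/hr

Column moisture flux per unit crosswind length is F = V × PW.
Inflow: F_in = 17.1 × 73.5 = 1256.85 mm·m/s
Outflow: F_out = 9.01 × 42.8 = 385.628 mm·m/s
Steady-state rate R = (F_in − F_out)/L = (1256.85 − 385.628) / 269000 m = 3.239e-03 mm/s.
R = 3.239e-03 × 3600 = 11.7 mm/hr.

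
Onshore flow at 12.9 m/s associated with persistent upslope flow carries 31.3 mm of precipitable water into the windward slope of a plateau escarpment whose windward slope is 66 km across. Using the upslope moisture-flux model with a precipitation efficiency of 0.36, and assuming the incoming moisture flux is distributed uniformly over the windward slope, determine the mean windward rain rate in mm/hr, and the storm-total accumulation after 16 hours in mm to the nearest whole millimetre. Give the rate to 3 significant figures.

Incoming column moisture flux per unit ridge length: F = V × PW = 12.9 × 31.3 = 403.77 mm·m/s.
Spread over the 66 km slope with efficiency ε = 0.36: R = ε·F/W = 0.36 × 403.77 / 66000 m = 2.202e-03 mm/s.
R = 2.202e-03 × 3600 = 7.93 mm/hr.
Over 16 h: total = 7.93 × 16 = 126.88 ≈ 127 mm.

R ≈ 7.93 mm/hr; total ≈ 127 mm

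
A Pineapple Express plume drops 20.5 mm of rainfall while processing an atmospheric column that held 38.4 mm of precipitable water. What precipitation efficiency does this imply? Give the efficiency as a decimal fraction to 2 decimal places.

ε ≈ 0.53

ε = rainfall / PW = 20.5 / 38.4 = 0.53.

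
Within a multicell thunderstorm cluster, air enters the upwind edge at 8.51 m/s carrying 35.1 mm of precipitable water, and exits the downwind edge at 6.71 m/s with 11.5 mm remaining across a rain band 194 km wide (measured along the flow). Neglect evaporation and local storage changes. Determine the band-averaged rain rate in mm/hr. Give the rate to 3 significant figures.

R ≈ 4.11 mm/hr

Column moisture flux per unit crosswind length is F = V × PW.
Inflow: F_in = 8.51 × 35.1 = 298.701 mm·m/s
Outflow: F_out = 6.71 × 11.5 = 77.165 mm·m/s
Steady-state rate R = (F_in − F_out)/L = (298.701 − 77.165) / 194000 m = 1.142e-03 mm/s.
R = 1.142e-03 × 3600 = 4.11 mm/hr.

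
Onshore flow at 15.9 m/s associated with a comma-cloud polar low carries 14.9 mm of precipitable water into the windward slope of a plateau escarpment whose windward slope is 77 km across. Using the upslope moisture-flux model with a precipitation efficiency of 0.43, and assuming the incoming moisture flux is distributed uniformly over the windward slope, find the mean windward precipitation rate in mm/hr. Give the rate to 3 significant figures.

R ≈ 4.76 mm/hr

Incoming column moisture flux per unit ridge length: F = V × PW = 15.9 × 14.9 = 236.91 mm·m/s.
Spread over the 77 km slope with efficiency ε = 0.43: R = ε·F/W = 0.43 × 236.91 / 77000 m = 1.323e-03 mm/s.
R = 1.323e-03 × 3600 = 4.76 mm/hr.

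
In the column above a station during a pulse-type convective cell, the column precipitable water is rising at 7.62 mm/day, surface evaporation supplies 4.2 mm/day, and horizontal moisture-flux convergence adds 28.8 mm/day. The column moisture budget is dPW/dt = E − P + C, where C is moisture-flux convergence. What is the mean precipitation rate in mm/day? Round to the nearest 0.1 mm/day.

P ≈ 25.4 mm/day

dPW/dt = +7.62 mm/day.
P = E + C − dPW/dt = 4.2 + (28.8) − (+7.62) = 25.4 mm/day.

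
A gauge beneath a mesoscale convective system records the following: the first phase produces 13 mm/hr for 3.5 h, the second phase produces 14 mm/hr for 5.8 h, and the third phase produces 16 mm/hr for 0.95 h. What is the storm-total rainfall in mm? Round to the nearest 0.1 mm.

Total = Σ Rᵢ Δtᵢ = 13 × 3.5 + 14 × 5.8 + 16 × 0.95
      = 45.5 + 81.2 + 15.2 = 141.9 mm.

total ≈ 141.9 mm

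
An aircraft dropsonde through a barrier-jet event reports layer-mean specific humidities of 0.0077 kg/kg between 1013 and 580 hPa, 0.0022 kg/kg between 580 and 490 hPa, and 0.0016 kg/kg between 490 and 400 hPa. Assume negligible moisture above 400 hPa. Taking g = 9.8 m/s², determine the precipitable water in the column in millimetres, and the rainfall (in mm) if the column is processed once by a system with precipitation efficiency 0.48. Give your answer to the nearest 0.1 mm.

Precipitable water is the column-integrated vapour mass per unit area: PW = (1/g) Σ q̄ Δp, with q in kg/kg and Δp in Pa (1 kg/m² of water = 1 mm).
Layer 1013–580 hPa: Δp = 433 hPa = 43300 Pa, q̄ = 0.0077 kg/kg → 0.0077 × 43300 / 9.8 = 34.02 mm
Layer 580–490 hPa: Δp = 90 hPa = 9000 Pa, q̄ = 0.0022 kg/kg → 0.0022 × 9000 / 9.8 = 2.02 mm
Layer 490–400 hPa: Δp = 90 hPa = 9000 Pa, q̄ = 0.0016 kg/kg → 0.0016 × 9000 / 9.8 = 1.47 mm
PW = 34.02 + 2.02 + 1.47 = 37.51 ≈ 37.5 mm.
Rainfall = ε × PW = 0.48 × 37.5 = 18.0 mm.

PW ≈ 37.5 mm; rainfall ≈ 18.0 mm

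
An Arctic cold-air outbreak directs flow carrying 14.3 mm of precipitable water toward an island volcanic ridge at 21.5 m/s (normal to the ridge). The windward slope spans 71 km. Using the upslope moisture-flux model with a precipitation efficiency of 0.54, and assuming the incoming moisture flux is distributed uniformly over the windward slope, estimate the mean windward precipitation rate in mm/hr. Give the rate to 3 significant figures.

Incoming column moisture flux per unit ridge length: F = V × PW = 21.5 × 14.3 = 307.45 mm·m/s.
Spread over the 71 km slope with efficiency ε = 0.54: R = ε·F/W = 0.54 × 307.45 / 71000 m = 2.338e-03 mm/s.
R = 2.338e-03 × 3600 = 8.42 mm/hr.

R ≈ 8.42 mm/hr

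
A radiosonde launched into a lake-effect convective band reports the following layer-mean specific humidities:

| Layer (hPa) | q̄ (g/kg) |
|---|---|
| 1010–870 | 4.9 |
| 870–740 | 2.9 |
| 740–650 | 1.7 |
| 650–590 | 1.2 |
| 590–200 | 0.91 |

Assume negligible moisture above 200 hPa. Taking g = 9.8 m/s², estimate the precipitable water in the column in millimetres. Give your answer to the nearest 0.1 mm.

PW ≈ 16.8 mm

Precipitable water is the column-integrated vapour mass per unit area: PW = (1/g) Σ q̄ Δp, with q in kg/kg and Δp in Pa (1 kg/m² of water = 1 mm).
Layer 1010–870 hPa: Δp = 140 hPa = 14000 Pa, q̄ = 0.0049 kg/kg → 0.0049 × 14000 / 9.8 = 7.00 mm
Layer 870–740 hPa: Δp = 130 hPa = 13000 Pa, q̄ = 0.0029 kg/kg → 0.0029 × 13000 / 9.8 = 3.85 mm
Layer 740–650 hPa: Δp = 90 hPa = 9000 Pa, q̄ = 0.0017 kg/kg → 0.0017 × 9000 / 9.8 = 1.56 mm
Layer 650–590 hPa: Δp = 60 hPa = 6000 Pa, q̄ = 0.0012 kg/kg → 0.0012 × 6000 / 9.8 = 0.73 mm
Layer 590–200 hPa: Δp = 390 hPa = 39000 Pa, q̄ = 0.00091 kg/kg → 0.00091 × 39000 / 9.8 = 3.62 mm
PW = 7.00 + 3.85 + 1.56 + 0.73 + 3.62 = 16.76 ≈ 16.8 mm.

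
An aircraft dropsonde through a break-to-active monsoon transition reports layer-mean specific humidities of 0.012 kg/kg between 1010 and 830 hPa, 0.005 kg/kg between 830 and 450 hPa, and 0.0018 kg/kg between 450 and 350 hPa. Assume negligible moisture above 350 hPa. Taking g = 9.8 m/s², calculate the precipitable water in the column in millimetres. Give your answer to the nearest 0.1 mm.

PW ≈ 43.3 mm

Precipitable water is the column-integrated vapour mass per unit area: PW = (1/g) Σ q̄ Δp, with q in kg/kg and Δp in Pa (1 kg/m² of water = 1 mm).
Layer 1010–830 hPa: Δp = 180 hPa = 18000 Pa, q̄ = 0.012 kg/kg → 0.012 × 18000 / 9.8 = 22.04 mm
Layer 830–450 hPa: Δp = 380 hPa = 38000 Pa, q̄ = 0.005 kg/kg → 0.005 × 38000 / 9.8 = 19.39 mm
Layer 450–350 hPa: Δp = 100 hPa = 10000 Pa, q̄ = 0.0018 kg/kg → 0.0018 × 10000 / 9.8 = 1.84 mm
PW = 22.04 + 19.39 + 1.84 = 43.27 ≈ 43.3 mm.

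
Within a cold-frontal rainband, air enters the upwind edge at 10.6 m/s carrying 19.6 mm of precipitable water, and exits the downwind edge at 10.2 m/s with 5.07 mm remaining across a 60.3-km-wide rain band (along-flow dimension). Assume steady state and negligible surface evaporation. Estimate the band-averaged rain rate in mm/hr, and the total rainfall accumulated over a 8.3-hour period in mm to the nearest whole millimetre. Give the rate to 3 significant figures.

Column moisture flux per unit crosswind length is F = V × PW.
Inflow: F_in = 10.6 × 19.6 = 207.76 mm·m/s
Outflow: F_out = 10.2 × 5.07 = 51.714 mm·m/s
Steady-state rate R = (F_in − F_out)/L = (207.76 − 51.714) / 60300 m = 2.588e-03 mm/s.
R = 2.588e-03 × 3600 = 9.32 mm/hr.
Over 8.3 h: total = 9.32 × 8.3 = 77.356 ≈ 77 mm.

R ≈ 9.32 mm/hr; total ≈ 77 mm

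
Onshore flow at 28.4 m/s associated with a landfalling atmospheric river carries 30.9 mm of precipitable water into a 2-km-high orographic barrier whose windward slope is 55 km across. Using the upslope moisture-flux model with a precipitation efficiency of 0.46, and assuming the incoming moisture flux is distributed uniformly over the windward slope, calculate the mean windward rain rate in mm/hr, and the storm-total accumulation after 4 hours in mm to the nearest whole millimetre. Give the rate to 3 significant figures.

Incoming column moisture flux per unit ridge length: F = V × PW = 28.4 × 30.9 = 877.56 mm·m/s.
Spread over the 55 km slope with efficiency ε = 0.46: R = ε·F/W = 0.46 × 877.56 / 55000 m = 7.340e-03 mm/s.
R = 7.340e-03 × 3600 = 26.4 mm/hr.
Over 4 h: total = 26.4 × 4 = 105.6 ≈ 106 mm.

R ≈ 26.4 mm/hr; total ≈ 106 mm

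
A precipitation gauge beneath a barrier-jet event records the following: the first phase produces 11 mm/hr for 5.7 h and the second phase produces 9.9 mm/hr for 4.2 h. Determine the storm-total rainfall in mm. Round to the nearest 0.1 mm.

Total = Σ Rᵢ Δtᵢ = 11 × 5.7 + 9.9 × 4.2
      = 62.7 + 41.58 = 104.3 mm.

total ≈ 104.3 mm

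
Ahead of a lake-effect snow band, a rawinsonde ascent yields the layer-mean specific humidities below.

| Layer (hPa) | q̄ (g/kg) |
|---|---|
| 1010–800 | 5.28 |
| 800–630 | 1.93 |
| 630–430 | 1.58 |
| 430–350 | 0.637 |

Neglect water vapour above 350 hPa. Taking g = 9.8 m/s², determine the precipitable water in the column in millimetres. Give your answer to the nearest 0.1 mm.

Precipitable water is the column-integrated vapour mass per unit area: PW = (1/g) Σ q̄ Δp, with q in kg/kg and Δp in Pa (1 kg/m² of water = 1 mm).
Layer 1010–800 hPa: Δp = 210 hPa = 21000 Pa, q̄ = 0.00528 kg/kg → 0.00528 × 21000 / 9.8 = 11.31 mm
Layer 800–630 hPa: Δp = 170 hPa = 17000 Pa, q̄ = 0.00193 kg/kg → 0.00193 × 17000 / 9.8 = 3.35 mm
Layer 630–430 hPa: Δp = 200 hPa = 20000 Pa, q̄ = 0.00158 kg/kg → 0.00158 × 20000 / 9.8 = 3.22 mm
Layer 430–350 hPa: Δp = 80 hPa = 8000 Pa, q̄ = 0.000637 kg/kg → 0.000637 × 8000 / 9.8 = 0.52 mm
PW = 11.31 + 3.35 + 3.22 + 0.52 = 18.40 ≈ 18.4 mm.

PW ≈ 18.4 mm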